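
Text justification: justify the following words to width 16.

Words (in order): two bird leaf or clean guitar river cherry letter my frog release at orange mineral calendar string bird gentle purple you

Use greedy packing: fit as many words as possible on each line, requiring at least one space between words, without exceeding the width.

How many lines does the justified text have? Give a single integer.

Answer: 9

Derivation:
Line 1: ['two', 'bird', 'leaf', 'or'] (min_width=16, slack=0)
Line 2: ['clean', 'guitar'] (min_width=12, slack=4)
Line 3: ['river', 'cherry'] (min_width=12, slack=4)
Line 4: ['letter', 'my', 'frog'] (min_width=14, slack=2)
Line 5: ['release', 'at'] (min_width=10, slack=6)
Line 6: ['orange', 'mineral'] (min_width=14, slack=2)
Line 7: ['calendar', 'string'] (min_width=15, slack=1)
Line 8: ['bird', 'gentle'] (min_width=11, slack=5)
Line 9: ['purple', 'you'] (min_width=10, slack=6)
Total lines: 9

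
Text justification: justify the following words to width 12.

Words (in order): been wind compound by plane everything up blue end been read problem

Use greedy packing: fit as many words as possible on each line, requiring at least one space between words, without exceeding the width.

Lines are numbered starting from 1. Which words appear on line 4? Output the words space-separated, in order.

Answer: everything

Derivation:
Line 1: ['been', 'wind'] (min_width=9, slack=3)
Line 2: ['compound', 'by'] (min_width=11, slack=1)
Line 3: ['plane'] (min_width=5, slack=7)
Line 4: ['everything'] (min_width=10, slack=2)
Line 5: ['up', 'blue', 'end'] (min_width=11, slack=1)
Line 6: ['been', 'read'] (min_width=9, slack=3)
Line 7: ['problem'] (min_width=7, slack=5)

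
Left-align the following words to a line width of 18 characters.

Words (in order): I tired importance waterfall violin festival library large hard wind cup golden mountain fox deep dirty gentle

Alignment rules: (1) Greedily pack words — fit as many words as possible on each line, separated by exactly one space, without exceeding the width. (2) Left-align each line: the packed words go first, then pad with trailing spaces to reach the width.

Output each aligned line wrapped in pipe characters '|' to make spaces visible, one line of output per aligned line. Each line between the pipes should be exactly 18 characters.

Line 1: ['I', 'tired', 'importance'] (min_width=18, slack=0)
Line 2: ['waterfall', 'violin'] (min_width=16, slack=2)
Line 3: ['festival', 'library'] (min_width=16, slack=2)
Line 4: ['large', 'hard', 'wind'] (min_width=15, slack=3)
Line 5: ['cup', 'golden'] (min_width=10, slack=8)
Line 6: ['mountain', 'fox', 'deep'] (min_width=17, slack=1)
Line 7: ['dirty', 'gentle'] (min_width=12, slack=6)

Answer: |I tired importance|
|waterfall violin  |
|festival library  |
|large hard wind   |
|cup golden        |
|mountain fox deep |
|dirty gentle      |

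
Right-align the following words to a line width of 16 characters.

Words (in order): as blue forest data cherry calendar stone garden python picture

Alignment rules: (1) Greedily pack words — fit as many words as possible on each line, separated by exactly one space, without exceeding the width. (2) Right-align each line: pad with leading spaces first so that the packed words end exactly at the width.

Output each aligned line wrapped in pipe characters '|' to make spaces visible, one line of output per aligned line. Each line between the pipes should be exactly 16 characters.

Answer: |  as blue forest|
|     data cherry|
|  calendar stone|
|   garden python|
|         picture|

Derivation:
Line 1: ['as', 'blue', 'forest'] (min_width=14, slack=2)
Line 2: ['data', 'cherry'] (min_width=11, slack=5)
Line 3: ['calendar', 'stone'] (min_width=14, slack=2)
Line 4: ['garden', 'python'] (min_width=13, slack=3)
Line 5: ['picture'] (min_width=7, slack=9)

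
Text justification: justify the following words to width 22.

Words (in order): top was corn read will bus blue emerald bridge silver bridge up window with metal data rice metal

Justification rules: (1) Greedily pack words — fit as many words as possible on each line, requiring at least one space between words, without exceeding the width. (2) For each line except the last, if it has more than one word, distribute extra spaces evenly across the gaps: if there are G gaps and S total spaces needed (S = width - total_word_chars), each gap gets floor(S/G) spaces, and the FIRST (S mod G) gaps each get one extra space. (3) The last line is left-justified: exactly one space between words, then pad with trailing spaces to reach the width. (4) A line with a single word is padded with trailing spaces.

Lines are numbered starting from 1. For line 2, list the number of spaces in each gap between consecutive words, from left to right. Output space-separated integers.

Answer: 4 4

Derivation:
Line 1: ['top', 'was', 'corn', 'read', 'will'] (min_width=22, slack=0)
Line 2: ['bus', 'blue', 'emerald'] (min_width=16, slack=6)
Line 3: ['bridge', 'silver', 'bridge'] (min_width=20, slack=2)
Line 4: ['up', 'window', 'with', 'metal'] (min_width=20, slack=2)
Line 5: ['data', 'rice', 'metal'] (min_width=15, slack=7)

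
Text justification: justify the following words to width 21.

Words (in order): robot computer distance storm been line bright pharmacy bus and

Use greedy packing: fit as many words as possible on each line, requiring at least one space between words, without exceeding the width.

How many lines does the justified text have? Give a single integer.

Answer: 4

Derivation:
Line 1: ['robot', 'computer'] (min_width=14, slack=7)
Line 2: ['distance', 'storm', 'been'] (min_width=19, slack=2)
Line 3: ['line', 'bright', 'pharmacy'] (min_width=20, slack=1)
Line 4: ['bus', 'and'] (min_width=7, slack=14)
Total lines: 4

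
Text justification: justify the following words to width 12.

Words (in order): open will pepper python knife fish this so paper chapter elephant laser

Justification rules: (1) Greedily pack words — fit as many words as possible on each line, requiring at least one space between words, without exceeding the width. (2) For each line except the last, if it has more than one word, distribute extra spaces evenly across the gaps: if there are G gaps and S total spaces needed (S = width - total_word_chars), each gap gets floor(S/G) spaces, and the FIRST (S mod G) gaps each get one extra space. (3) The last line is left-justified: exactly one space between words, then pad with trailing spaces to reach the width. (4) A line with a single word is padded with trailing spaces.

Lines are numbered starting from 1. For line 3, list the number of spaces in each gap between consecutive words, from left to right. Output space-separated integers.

Line 1: ['open', 'will'] (min_width=9, slack=3)
Line 2: ['pepper'] (min_width=6, slack=6)
Line 3: ['python', 'knife'] (min_width=12, slack=0)
Line 4: ['fish', 'this', 'so'] (min_width=12, slack=0)
Line 5: ['paper'] (min_width=5, slack=7)
Line 6: ['chapter'] (min_width=7, slack=5)
Line 7: ['elephant'] (min_width=8, slack=4)
Line 8: ['laser'] (min_width=5, slack=7)

Answer: 1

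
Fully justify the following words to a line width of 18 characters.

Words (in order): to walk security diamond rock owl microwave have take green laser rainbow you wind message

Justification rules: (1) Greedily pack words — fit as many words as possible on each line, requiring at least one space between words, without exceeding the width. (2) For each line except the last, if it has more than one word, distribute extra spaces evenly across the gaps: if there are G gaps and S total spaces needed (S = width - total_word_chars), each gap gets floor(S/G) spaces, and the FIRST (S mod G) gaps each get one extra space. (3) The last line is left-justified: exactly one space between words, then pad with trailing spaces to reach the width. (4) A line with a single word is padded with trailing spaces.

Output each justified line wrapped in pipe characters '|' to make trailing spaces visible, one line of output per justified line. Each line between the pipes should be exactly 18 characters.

Answer: |to  walk  security|
|diamond  rock  owl|
|microwave     have|
|take  green  laser|
|rainbow  you  wind|
|message           |

Derivation:
Line 1: ['to', 'walk', 'security'] (min_width=16, slack=2)
Line 2: ['diamond', 'rock', 'owl'] (min_width=16, slack=2)
Line 3: ['microwave', 'have'] (min_width=14, slack=4)
Line 4: ['take', 'green', 'laser'] (min_width=16, slack=2)
Line 5: ['rainbow', 'you', 'wind'] (min_width=16, slack=2)
Line 6: ['message'] (min_width=7, slack=11)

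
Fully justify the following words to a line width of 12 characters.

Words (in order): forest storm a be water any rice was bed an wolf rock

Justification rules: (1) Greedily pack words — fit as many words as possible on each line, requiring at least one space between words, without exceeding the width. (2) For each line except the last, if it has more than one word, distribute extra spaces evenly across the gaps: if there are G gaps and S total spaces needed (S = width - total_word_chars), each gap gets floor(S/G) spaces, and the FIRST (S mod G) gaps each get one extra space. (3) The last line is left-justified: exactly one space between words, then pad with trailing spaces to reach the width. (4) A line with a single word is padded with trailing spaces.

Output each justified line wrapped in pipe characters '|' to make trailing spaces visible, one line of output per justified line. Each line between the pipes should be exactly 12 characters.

Answer: |forest storm|
|a  be  water|
|any rice was|
|bed  an wolf|
|rock        |

Derivation:
Line 1: ['forest', 'storm'] (min_width=12, slack=0)
Line 2: ['a', 'be', 'water'] (min_width=10, slack=2)
Line 3: ['any', 'rice', 'was'] (min_width=12, slack=0)
Line 4: ['bed', 'an', 'wolf'] (min_width=11, slack=1)
Line 5: ['rock'] (min_width=4, slack=8)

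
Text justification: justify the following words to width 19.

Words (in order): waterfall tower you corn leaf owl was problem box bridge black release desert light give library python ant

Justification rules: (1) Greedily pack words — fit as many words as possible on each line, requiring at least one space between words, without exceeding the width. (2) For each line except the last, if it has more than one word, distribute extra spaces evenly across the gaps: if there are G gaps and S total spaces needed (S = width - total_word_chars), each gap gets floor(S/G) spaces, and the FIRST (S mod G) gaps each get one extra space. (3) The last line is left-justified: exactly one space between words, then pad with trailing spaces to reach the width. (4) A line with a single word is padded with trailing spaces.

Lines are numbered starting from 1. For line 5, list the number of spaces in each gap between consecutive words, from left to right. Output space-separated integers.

Answer: 2 2

Derivation:
Line 1: ['waterfall', 'tower', 'you'] (min_width=19, slack=0)
Line 2: ['corn', 'leaf', 'owl', 'was'] (min_width=17, slack=2)
Line 3: ['problem', 'box', 'bridge'] (min_width=18, slack=1)
Line 4: ['black', 'release'] (min_width=13, slack=6)
Line 5: ['desert', 'light', 'give'] (min_width=17, slack=2)
Line 6: ['library', 'python', 'ant'] (min_width=18, slack=1)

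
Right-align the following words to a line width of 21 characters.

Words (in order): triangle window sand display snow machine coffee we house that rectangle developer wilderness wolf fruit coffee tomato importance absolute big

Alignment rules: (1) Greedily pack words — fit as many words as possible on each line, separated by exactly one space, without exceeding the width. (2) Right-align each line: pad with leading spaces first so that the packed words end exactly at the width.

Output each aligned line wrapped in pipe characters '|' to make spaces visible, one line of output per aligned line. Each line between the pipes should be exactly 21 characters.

Answer: | triangle window sand|
| display snow machine|
| coffee we house that|
|  rectangle developer|
|wilderness wolf fruit|
|        coffee tomato|
|  importance absolute|
|                  big|

Derivation:
Line 1: ['triangle', 'window', 'sand'] (min_width=20, slack=1)
Line 2: ['display', 'snow', 'machine'] (min_width=20, slack=1)
Line 3: ['coffee', 'we', 'house', 'that'] (min_width=20, slack=1)
Line 4: ['rectangle', 'developer'] (min_width=19, slack=2)
Line 5: ['wilderness', 'wolf', 'fruit'] (min_width=21, slack=0)
Line 6: ['coffee', 'tomato'] (min_width=13, slack=8)
Line 7: ['importance', 'absolute'] (min_width=19, slack=2)
Line 8: ['big'] (min_width=3, slack=18)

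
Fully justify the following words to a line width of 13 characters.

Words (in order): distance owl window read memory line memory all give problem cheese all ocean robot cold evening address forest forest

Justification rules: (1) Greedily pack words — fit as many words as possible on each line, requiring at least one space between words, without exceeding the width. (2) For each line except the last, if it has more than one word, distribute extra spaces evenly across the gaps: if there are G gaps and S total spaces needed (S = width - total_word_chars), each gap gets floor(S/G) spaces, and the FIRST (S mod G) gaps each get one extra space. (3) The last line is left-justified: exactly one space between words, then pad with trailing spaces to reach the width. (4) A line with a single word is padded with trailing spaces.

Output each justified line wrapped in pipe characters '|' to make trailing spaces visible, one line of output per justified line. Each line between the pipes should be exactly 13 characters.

Line 1: ['distance', 'owl'] (min_width=12, slack=1)
Line 2: ['window', 'read'] (min_width=11, slack=2)
Line 3: ['memory', 'line'] (min_width=11, slack=2)
Line 4: ['memory', 'all'] (min_width=10, slack=3)
Line 5: ['give', 'problem'] (min_width=12, slack=1)
Line 6: ['cheese', 'all'] (min_width=10, slack=3)
Line 7: ['ocean', 'robot'] (min_width=11, slack=2)
Line 8: ['cold', 'evening'] (min_width=12, slack=1)
Line 9: ['address'] (min_width=7, slack=6)
Line 10: ['forest', 'forest'] (min_width=13, slack=0)

Answer: |distance  owl|
|window   read|
|memory   line|
|memory    all|
|give  problem|
|cheese    all|
|ocean   robot|
|cold  evening|
|address      |
|forest forest|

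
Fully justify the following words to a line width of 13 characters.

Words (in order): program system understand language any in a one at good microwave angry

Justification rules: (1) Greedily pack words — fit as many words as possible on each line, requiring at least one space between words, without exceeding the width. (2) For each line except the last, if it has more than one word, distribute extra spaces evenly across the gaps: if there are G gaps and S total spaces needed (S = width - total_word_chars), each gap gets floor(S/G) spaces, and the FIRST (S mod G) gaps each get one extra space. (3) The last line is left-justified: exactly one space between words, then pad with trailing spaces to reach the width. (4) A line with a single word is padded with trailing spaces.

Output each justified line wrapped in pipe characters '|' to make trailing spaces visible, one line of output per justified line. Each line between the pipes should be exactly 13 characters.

Line 1: ['program'] (min_width=7, slack=6)
Line 2: ['system'] (min_width=6, slack=7)
Line 3: ['understand'] (min_width=10, slack=3)
Line 4: ['language', 'any'] (min_width=12, slack=1)
Line 5: ['in', 'a', 'one', 'at'] (min_width=11, slack=2)
Line 6: ['good'] (min_width=4, slack=9)
Line 7: ['microwave'] (min_width=9, slack=4)
Line 8: ['angry'] (min_width=5, slack=8)

Answer: |program      |
|system       |
|understand   |
|language  any|
|in  a  one at|
|good         |
|microwave    |
|angry        |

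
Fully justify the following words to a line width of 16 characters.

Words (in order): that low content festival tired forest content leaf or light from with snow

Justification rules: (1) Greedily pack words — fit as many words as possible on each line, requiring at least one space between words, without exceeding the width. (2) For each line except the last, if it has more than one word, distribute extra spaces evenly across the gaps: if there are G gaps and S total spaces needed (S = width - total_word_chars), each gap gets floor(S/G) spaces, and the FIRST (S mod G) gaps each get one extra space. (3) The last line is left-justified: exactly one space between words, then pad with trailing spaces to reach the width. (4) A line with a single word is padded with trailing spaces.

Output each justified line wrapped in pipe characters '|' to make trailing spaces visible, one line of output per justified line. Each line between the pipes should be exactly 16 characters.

Answer: |that low content|
|festival   tired|
|forest   content|
|leaf   or  light|
|from with snow  |

Derivation:
Line 1: ['that', 'low', 'content'] (min_width=16, slack=0)
Line 2: ['festival', 'tired'] (min_width=14, slack=2)
Line 3: ['forest', 'content'] (min_width=14, slack=2)
Line 4: ['leaf', 'or', 'light'] (min_width=13, slack=3)
Line 5: ['from', 'with', 'snow'] (min_width=14, slack=2)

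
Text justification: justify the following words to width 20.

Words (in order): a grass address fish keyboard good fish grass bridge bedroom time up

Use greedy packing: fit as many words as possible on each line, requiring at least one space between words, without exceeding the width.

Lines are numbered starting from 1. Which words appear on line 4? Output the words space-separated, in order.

Answer: time up

Derivation:
Line 1: ['a', 'grass', 'address', 'fish'] (min_width=20, slack=0)
Line 2: ['keyboard', 'good', 'fish'] (min_width=18, slack=2)
Line 3: ['grass', 'bridge', 'bedroom'] (min_width=20, slack=0)
Line 4: ['time', 'up'] (min_width=7, slack=13)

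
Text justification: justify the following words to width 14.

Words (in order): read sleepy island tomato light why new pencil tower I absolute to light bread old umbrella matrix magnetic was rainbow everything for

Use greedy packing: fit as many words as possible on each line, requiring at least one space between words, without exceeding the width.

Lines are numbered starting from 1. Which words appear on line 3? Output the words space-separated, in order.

Answer: light why new

Derivation:
Line 1: ['read', 'sleepy'] (min_width=11, slack=3)
Line 2: ['island', 'tomato'] (min_width=13, slack=1)
Line 3: ['light', 'why', 'new'] (min_width=13, slack=1)
Line 4: ['pencil', 'tower', 'I'] (min_width=14, slack=0)
Line 5: ['absolute', 'to'] (min_width=11, slack=3)
Line 6: ['light', 'bread'] (min_width=11, slack=3)
Line 7: ['old', 'umbrella'] (min_width=12, slack=2)
Line 8: ['matrix'] (min_width=6, slack=8)
Line 9: ['magnetic', 'was'] (min_width=12, slack=2)
Line 10: ['rainbow'] (min_width=7, slack=7)
Line 11: ['everything', 'for'] (min_width=14, slack=0)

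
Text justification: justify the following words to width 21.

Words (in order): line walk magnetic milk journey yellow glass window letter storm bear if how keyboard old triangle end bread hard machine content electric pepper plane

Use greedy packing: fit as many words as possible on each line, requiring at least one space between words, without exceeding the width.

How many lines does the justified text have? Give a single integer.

Answer: 8

Derivation:
Line 1: ['line', 'walk', 'magnetic'] (min_width=18, slack=3)
Line 2: ['milk', 'journey', 'yellow'] (min_width=19, slack=2)
Line 3: ['glass', 'window', 'letter'] (min_width=19, slack=2)
Line 4: ['storm', 'bear', 'if', 'how'] (min_width=17, slack=4)
Line 5: ['keyboard', 'old', 'triangle'] (min_width=21, slack=0)
Line 6: ['end', 'bread', 'hard'] (min_width=14, slack=7)
Line 7: ['machine', 'content'] (min_width=15, slack=6)
Line 8: ['electric', 'pepper', 'plane'] (min_width=21, slack=0)
Total lines: 8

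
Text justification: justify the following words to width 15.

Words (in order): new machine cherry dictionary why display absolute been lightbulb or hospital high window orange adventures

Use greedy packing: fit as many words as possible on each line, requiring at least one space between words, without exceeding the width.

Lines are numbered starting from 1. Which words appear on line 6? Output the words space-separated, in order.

Line 1: ['new', 'machine'] (min_width=11, slack=4)
Line 2: ['cherry'] (min_width=6, slack=9)
Line 3: ['dictionary', 'why'] (min_width=14, slack=1)
Line 4: ['display'] (min_width=7, slack=8)
Line 5: ['absolute', 'been'] (min_width=13, slack=2)
Line 6: ['lightbulb', 'or'] (min_width=12, slack=3)
Line 7: ['hospital', 'high'] (min_width=13, slack=2)
Line 8: ['window', 'orange'] (min_width=13, slack=2)
Line 9: ['adventures'] (min_width=10, slack=5)

Answer: lightbulb or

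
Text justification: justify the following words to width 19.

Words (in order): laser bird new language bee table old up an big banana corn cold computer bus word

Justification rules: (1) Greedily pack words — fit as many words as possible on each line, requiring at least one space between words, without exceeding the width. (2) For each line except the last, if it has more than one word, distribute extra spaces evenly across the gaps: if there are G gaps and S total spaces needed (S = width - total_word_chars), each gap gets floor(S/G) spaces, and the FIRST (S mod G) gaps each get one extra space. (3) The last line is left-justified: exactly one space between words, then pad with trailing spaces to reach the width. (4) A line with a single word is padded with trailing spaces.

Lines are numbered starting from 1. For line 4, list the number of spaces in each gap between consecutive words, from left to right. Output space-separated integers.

Answer: 3 2

Derivation:
Line 1: ['laser', 'bird', 'new'] (min_width=14, slack=5)
Line 2: ['language', 'bee', 'table'] (min_width=18, slack=1)
Line 3: ['old', 'up', 'an', 'big'] (min_width=13, slack=6)
Line 4: ['banana', 'corn', 'cold'] (min_width=16, slack=3)
Line 5: ['computer', 'bus', 'word'] (min_width=17, slack=2)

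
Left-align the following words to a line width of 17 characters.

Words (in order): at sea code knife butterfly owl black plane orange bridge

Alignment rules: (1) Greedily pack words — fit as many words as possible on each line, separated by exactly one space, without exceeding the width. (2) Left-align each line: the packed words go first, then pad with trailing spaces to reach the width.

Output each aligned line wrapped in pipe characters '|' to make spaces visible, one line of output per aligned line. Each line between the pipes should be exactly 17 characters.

Answer: |at sea code knife|
|butterfly owl    |
|black plane      |
|orange bridge    |

Derivation:
Line 1: ['at', 'sea', 'code', 'knife'] (min_width=17, slack=0)
Line 2: ['butterfly', 'owl'] (min_width=13, slack=4)
Line 3: ['black', 'plane'] (min_width=11, slack=6)
Line 4: ['orange', 'bridge'] (min_width=13, slack=4)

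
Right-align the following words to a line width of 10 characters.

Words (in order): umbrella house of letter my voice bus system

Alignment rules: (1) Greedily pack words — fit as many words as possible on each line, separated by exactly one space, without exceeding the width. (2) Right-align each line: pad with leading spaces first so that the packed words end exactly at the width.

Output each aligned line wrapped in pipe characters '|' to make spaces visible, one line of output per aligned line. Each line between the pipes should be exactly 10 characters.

Line 1: ['umbrella'] (min_width=8, slack=2)
Line 2: ['house', 'of'] (min_width=8, slack=2)
Line 3: ['letter', 'my'] (min_width=9, slack=1)
Line 4: ['voice', 'bus'] (min_width=9, slack=1)
Line 5: ['system'] (min_width=6, slack=4)

Answer: |  umbrella|
|  house of|
| letter my|
| voice bus|
|    system|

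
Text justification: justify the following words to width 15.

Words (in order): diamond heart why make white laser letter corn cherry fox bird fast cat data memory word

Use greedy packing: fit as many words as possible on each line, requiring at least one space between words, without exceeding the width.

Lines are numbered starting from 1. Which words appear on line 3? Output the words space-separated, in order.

Answer: laser letter

Derivation:
Line 1: ['diamond', 'heart'] (min_width=13, slack=2)
Line 2: ['why', 'make', 'white'] (min_width=14, slack=1)
Line 3: ['laser', 'letter'] (min_width=12, slack=3)
Line 4: ['corn', 'cherry', 'fox'] (min_width=15, slack=0)
Line 5: ['bird', 'fast', 'cat'] (min_width=13, slack=2)
Line 6: ['data', 'memory'] (min_width=11, slack=4)
Line 7: ['word'] (min_width=4, slack=11)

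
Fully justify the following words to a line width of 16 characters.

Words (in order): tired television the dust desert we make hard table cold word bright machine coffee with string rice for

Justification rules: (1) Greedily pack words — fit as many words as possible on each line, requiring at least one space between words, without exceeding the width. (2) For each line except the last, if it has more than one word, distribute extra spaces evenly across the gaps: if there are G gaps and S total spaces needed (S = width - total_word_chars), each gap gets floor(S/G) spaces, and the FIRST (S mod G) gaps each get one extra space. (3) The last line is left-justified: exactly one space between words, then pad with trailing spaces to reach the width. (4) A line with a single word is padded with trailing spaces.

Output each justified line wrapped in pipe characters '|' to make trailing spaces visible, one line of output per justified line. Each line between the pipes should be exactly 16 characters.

Answer: |tired television|
|the  dust desert|
|we   make   hard|
|table  cold word|
|bright   machine|
|coffee      with|
|string rice for |

Derivation:
Line 1: ['tired', 'television'] (min_width=16, slack=0)
Line 2: ['the', 'dust', 'desert'] (min_width=15, slack=1)
Line 3: ['we', 'make', 'hard'] (min_width=12, slack=4)
Line 4: ['table', 'cold', 'word'] (min_width=15, slack=1)
Line 5: ['bright', 'machine'] (min_width=14, slack=2)
Line 6: ['coffee', 'with'] (min_width=11, slack=5)
Line 7: ['string', 'rice', 'for'] (min_width=15, slack=1)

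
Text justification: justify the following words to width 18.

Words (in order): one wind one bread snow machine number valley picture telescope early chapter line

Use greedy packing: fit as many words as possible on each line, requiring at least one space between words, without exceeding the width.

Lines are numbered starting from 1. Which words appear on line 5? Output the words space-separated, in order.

Line 1: ['one', 'wind', 'one', 'bread'] (min_width=18, slack=0)
Line 2: ['snow', 'machine'] (min_width=12, slack=6)
Line 3: ['number', 'valley'] (min_width=13, slack=5)
Line 4: ['picture', 'telescope'] (min_width=17, slack=1)
Line 5: ['early', 'chapter', 'line'] (min_width=18, slack=0)

Answer: early chapter line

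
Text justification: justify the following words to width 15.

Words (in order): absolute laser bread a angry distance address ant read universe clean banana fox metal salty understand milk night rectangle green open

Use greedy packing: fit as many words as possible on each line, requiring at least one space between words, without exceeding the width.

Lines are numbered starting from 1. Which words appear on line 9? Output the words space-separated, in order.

Answer: night rectangle

Derivation:
Line 1: ['absolute', 'laser'] (min_width=14, slack=1)
Line 2: ['bread', 'a', 'angry'] (min_width=13, slack=2)
Line 3: ['distance'] (min_width=8, slack=7)
Line 4: ['address', 'ant'] (min_width=11, slack=4)
Line 5: ['read', 'universe'] (min_width=13, slack=2)
Line 6: ['clean', 'banana'] (min_width=12, slack=3)
Line 7: ['fox', 'metal', 'salty'] (min_width=15, slack=0)
Line 8: ['understand', 'milk'] (min_width=15, slack=0)
Line 9: ['night', 'rectangle'] (min_width=15, slack=0)
Line 10: ['green', 'open'] (min_width=10, slack=5)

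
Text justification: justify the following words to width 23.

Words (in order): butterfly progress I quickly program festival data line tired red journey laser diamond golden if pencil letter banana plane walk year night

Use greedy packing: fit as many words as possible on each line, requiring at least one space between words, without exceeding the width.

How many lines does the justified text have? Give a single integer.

Answer: 7

Derivation:
Line 1: ['butterfly', 'progress', 'I'] (min_width=20, slack=3)
Line 2: ['quickly', 'program'] (min_width=15, slack=8)
Line 3: ['festival', 'data', 'line'] (min_width=18, slack=5)
Line 4: ['tired', 'red', 'journey', 'laser'] (min_width=23, slack=0)
Line 5: ['diamond', 'golden', 'if'] (min_width=17, slack=6)
Line 6: ['pencil', 'letter', 'banana'] (min_width=20, slack=3)
Line 7: ['plane', 'walk', 'year', 'night'] (min_width=21, slack=2)
Total lines: 7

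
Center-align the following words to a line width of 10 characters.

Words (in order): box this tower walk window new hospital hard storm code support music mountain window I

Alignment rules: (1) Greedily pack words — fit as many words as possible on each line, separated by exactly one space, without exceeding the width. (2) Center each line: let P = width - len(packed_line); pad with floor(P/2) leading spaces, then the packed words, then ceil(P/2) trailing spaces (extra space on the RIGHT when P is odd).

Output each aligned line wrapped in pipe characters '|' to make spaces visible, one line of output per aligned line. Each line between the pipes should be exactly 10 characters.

Line 1: ['box', 'this'] (min_width=8, slack=2)
Line 2: ['tower', 'walk'] (min_width=10, slack=0)
Line 3: ['window', 'new'] (min_width=10, slack=0)
Line 4: ['hospital'] (min_width=8, slack=2)
Line 5: ['hard', 'storm'] (min_width=10, slack=0)
Line 6: ['code'] (min_width=4, slack=6)
Line 7: ['support'] (min_width=7, slack=3)
Line 8: ['music'] (min_width=5, slack=5)
Line 9: ['mountain'] (min_width=8, slack=2)
Line 10: ['window', 'I'] (min_width=8, slack=2)

Answer: | box this |
|tower walk|
|window new|
| hospital |
|hard storm|
|   code   |
| support  |
|  music   |
| mountain |
| window I |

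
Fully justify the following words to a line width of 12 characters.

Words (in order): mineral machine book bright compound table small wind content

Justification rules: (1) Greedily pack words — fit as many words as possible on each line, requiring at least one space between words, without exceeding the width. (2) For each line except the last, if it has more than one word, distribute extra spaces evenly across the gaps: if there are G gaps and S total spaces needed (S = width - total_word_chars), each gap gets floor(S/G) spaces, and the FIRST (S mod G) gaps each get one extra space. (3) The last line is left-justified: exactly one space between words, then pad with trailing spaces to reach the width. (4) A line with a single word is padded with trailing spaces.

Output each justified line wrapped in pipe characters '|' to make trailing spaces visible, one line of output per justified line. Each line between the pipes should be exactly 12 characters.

Answer: |mineral     |
|machine book|
|bright      |
|compound    |
|table  small|
|wind content|

Derivation:
Line 1: ['mineral'] (min_width=7, slack=5)
Line 2: ['machine', 'book'] (min_width=12, slack=0)
Line 3: ['bright'] (min_width=6, slack=6)
Line 4: ['compound'] (min_width=8, slack=4)
Line 5: ['table', 'small'] (min_width=11, slack=1)
Line 6: ['wind', 'content'] (min_width=12, slack=0)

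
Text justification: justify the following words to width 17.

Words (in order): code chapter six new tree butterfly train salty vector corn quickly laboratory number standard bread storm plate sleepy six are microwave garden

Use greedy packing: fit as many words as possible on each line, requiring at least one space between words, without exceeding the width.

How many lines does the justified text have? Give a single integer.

Line 1: ['code', 'chapter', 'six'] (min_width=16, slack=1)
Line 2: ['new', 'tree'] (min_width=8, slack=9)
Line 3: ['butterfly', 'train'] (min_width=15, slack=2)
Line 4: ['salty', 'vector', 'corn'] (min_width=17, slack=0)
Line 5: ['quickly'] (min_width=7, slack=10)
Line 6: ['laboratory', 'number'] (min_width=17, slack=0)
Line 7: ['standard', 'bread'] (min_width=14, slack=3)
Line 8: ['storm', 'plate'] (min_width=11, slack=6)
Line 9: ['sleepy', 'six', 'are'] (min_width=14, slack=3)
Line 10: ['microwave', 'garden'] (min_width=16, slack=1)
Total lines: 10

Answer: 10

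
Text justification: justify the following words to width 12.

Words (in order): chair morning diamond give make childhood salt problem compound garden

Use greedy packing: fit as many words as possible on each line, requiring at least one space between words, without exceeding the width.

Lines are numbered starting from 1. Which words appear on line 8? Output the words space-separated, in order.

Answer: garden

Derivation:
Line 1: ['chair'] (min_width=5, slack=7)
Line 2: ['morning'] (min_width=7, slack=5)
Line 3: ['diamond', 'give'] (min_width=12, slack=0)
Line 4: ['make'] (min_width=4, slack=8)
Line 5: ['childhood'] (min_width=9, slack=3)
Line 6: ['salt', 'problem'] (min_width=12, slack=0)
Line 7: ['compound'] (min_width=8, slack=4)
Line 8: ['garden'] (min_width=6, slack=6)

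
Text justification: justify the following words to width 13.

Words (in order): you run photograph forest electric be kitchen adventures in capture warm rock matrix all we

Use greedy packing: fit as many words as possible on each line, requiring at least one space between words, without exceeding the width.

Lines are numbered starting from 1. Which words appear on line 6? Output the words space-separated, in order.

Line 1: ['you', 'run'] (min_width=7, slack=6)
Line 2: ['photograph'] (min_width=10, slack=3)
Line 3: ['forest'] (min_width=6, slack=7)
Line 4: ['electric', 'be'] (min_width=11, slack=2)
Line 5: ['kitchen'] (min_width=7, slack=6)
Line 6: ['adventures', 'in'] (min_width=13, slack=0)
Line 7: ['capture', 'warm'] (min_width=12, slack=1)
Line 8: ['rock', 'matrix'] (min_width=11, slack=2)
Line 9: ['all', 'we'] (min_width=6, slack=7)

Answer: adventures in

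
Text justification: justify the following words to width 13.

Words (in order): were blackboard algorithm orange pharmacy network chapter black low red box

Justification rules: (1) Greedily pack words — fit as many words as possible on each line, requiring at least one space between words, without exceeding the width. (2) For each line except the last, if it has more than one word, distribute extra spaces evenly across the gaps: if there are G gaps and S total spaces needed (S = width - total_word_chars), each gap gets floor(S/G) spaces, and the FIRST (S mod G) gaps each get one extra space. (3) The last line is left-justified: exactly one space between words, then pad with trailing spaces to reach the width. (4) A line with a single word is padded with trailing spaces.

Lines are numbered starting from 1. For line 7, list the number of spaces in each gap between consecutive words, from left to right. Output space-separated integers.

Line 1: ['were'] (min_width=4, slack=9)
Line 2: ['blackboard'] (min_width=10, slack=3)
Line 3: ['algorithm'] (min_width=9, slack=4)
Line 4: ['orange'] (min_width=6, slack=7)
Line 5: ['pharmacy'] (min_width=8, slack=5)
Line 6: ['network'] (min_width=7, slack=6)
Line 7: ['chapter', 'black'] (min_width=13, slack=0)
Line 8: ['low', 'red', 'box'] (min_width=11, slack=2)

Answer: 1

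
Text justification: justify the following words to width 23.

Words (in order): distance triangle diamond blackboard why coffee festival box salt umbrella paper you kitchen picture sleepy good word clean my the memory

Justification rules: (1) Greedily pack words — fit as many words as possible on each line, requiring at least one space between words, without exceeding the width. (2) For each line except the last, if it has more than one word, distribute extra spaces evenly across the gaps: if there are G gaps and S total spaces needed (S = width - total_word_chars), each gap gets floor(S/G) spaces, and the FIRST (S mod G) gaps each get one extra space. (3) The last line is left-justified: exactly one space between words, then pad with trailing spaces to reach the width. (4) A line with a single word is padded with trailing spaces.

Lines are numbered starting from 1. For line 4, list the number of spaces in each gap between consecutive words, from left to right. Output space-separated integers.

Line 1: ['distance', 'triangle'] (min_width=17, slack=6)
Line 2: ['diamond', 'blackboard', 'why'] (min_width=22, slack=1)
Line 3: ['coffee', 'festival', 'box'] (min_width=19, slack=4)
Line 4: ['salt', 'umbrella', 'paper', 'you'] (min_width=23, slack=0)
Line 5: ['kitchen', 'picture', 'sleepy'] (min_width=22, slack=1)
Line 6: ['good', 'word', 'clean', 'my', 'the'] (min_width=22, slack=1)
Line 7: ['memory'] (min_width=6, slack=17)

Answer: 1 1 1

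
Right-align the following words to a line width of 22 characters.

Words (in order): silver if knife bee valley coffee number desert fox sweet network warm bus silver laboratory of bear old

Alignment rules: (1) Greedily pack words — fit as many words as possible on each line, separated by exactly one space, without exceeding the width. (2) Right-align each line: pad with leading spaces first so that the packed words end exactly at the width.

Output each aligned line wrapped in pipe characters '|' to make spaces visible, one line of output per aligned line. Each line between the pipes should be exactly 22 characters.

Answer: |   silver if knife bee|
|  valley coffee number|
|      desert fox sweet|
|      network warm bus|
|  silver laboratory of|
|              bear old|

Derivation:
Line 1: ['silver', 'if', 'knife', 'bee'] (min_width=19, slack=3)
Line 2: ['valley', 'coffee', 'number'] (min_width=20, slack=2)
Line 3: ['desert', 'fox', 'sweet'] (min_width=16, slack=6)
Line 4: ['network', 'warm', 'bus'] (min_width=16, slack=6)
Line 5: ['silver', 'laboratory', 'of'] (min_width=20, slack=2)
Line 6: ['bear', 'old'] (min_width=8, slack=14)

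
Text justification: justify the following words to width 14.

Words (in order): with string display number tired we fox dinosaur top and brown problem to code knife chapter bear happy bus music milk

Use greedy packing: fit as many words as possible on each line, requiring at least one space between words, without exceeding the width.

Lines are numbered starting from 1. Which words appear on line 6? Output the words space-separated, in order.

Line 1: ['with', 'string'] (min_width=11, slack=3)
Line 2: ['display', 'number'] (min_width=14, slack=0)
Line 3: ['tired', 'we', 'fox'] (min_width=12, slack=2)
Line 4: ['dinosaur', 'top'] (min_width=12, slack=2)
Line 5: ['and', 'brown'] (min_width=9, slack=5)
Line 6: ['problem', 'to'] (min_width=10, slack=4)
Line 7: ['code', 'knife'] (min_width=10, slack=4)
Line 8: ['chapter', 'bear'] (min_width=12, slack=2)
Line 9: ['happy', 'bus'] (min_width=9, slack=5)
Line 10: ['music', 'milk'] (min_width=10, slack=4)

Answer: problem to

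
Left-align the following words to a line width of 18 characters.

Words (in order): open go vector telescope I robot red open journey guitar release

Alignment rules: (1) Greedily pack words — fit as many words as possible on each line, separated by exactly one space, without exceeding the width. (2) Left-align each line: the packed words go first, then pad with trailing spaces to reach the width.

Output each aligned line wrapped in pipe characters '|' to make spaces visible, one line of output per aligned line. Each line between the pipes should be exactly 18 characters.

Answer: |open go vector    |
|telescope I robot |
|red open journey  |
|guitar release    |

Derivation:
Line 1: ['open', 'go', 'vector'] (min_width=14, slack=4)
Line 2: ['telescope', 'I', 'robot'] (min_width=17, slack=1)
Line 3: ['red', 'open', 'journey'] (min_width=16, slack=2)
Line 4: ['guitar', 'release'] (min_width=14, slack=4)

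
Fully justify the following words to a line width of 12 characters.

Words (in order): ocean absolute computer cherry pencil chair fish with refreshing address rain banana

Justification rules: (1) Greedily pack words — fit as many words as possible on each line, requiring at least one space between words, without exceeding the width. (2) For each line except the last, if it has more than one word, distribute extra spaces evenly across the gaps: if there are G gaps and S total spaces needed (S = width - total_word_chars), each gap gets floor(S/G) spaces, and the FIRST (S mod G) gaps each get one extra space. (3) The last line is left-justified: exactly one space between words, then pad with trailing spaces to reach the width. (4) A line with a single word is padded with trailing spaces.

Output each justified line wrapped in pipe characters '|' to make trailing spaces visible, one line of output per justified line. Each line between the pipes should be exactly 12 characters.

Answer: |ocean       |
|absolute    |
|computer    |
|cherry      |
|pencil chair|
|fish    with|
|refreshing  |
|address rain|
|banana      |

Derivation:
Line 1: ['ocean'] (min_width=5, slack=7)
Line 2: ['absolute'] (min_width=8, slack=4)
Line 3: ['computer'] (min_width=8, slack=4)
Line 4: ['cherry'] (min_width=6, slack=6)
Line 5: ['pencil', 'chair'] (min_width=12, slack=0)
Line 6: ['fish', 'with'] (min_width=9, slack=3)
Line 7: ['refreshing'] (min_width=10, slack=2)
Line 8: ['address', 'rain'] (min_width=12, slack=0)
Line 9: ['banana'] (min_width=6, slack=6)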